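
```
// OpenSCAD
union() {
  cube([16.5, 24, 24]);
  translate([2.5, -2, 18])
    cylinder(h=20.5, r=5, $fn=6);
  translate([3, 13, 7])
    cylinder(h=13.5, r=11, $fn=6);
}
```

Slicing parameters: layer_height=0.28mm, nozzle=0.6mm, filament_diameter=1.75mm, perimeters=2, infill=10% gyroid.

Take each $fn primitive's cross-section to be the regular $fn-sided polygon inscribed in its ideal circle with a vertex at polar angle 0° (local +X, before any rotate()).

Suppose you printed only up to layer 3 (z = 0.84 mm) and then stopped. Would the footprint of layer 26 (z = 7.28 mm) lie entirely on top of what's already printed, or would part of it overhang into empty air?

Compare the two slices. At z = 0.84: the cube is present — its section is the full 16.5×24 rectangle (area 396.00 mm²); the cylinder at (2.5, -2) is absent (z outside [18, 38.5]); the cylinder at (3, 13) is not intersected at this z (z outside [7, 20.5]); Merging all regions: only the 16.5×24 cube is present, so the union is just that shape — area = 396.00 mm². At z = 7.28: the 16.5×24 cube contributes its full rectangle (area 396.00 mm²); the cylinder at (2.5, -2) does not reach this height (z outside [18, 38.5]); the r=11 cylinder at (3, 13) gives a regular 6-gon of circumradius 11 (constant along its height) (area = (6/2)·11.000²·sin(360°/6) = 314.37 mm²); Merging all regions: the regions partially overlap — summed areas 710.37 mm² minus the doubly-counted overlap 214.34 mm² gives 496.03 mm² — area = 496.03 mm². Checking containment: at z = 7.28 the cross-section extends beyond the z = 0.84 cross-section by about 100.03 mm².

part overhangs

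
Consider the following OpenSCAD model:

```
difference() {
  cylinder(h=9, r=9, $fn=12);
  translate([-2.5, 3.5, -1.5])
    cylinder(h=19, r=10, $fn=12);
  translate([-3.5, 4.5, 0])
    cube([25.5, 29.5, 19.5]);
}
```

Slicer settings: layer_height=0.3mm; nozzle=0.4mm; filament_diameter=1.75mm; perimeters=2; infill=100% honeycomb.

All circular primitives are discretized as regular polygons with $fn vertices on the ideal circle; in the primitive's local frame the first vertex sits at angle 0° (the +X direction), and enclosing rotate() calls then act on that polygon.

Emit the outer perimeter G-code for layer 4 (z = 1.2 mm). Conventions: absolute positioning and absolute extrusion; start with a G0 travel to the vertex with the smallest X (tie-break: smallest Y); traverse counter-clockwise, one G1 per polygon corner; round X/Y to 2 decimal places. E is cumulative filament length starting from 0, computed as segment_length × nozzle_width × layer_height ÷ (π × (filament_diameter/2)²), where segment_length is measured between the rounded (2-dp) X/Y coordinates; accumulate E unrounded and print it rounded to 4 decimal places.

G0 X-7.00 Y-5.29 Z1.20
G1 X-4.50 Y-7.79 E0.1764
G1 X0.00 Y-9.00 E0.4089
G1 X4.50 Y-7.79 E0.6413
G1 X7.79 Y-4.50 E0.8735
G1 X9.00 Y0.00 E1.1060
G1 X7.79 Y4.50 E1.3384
G1 X7.23 Y4.50 E1.3664
G1 X7.50 Y3.50 E1.4181
G1 X6.16 Y-1.50 E1.6763
G1 X2.50 Y-5.16 E1.9345
G1 X-2.50 Y-6.50 E2.1928
G1 X-7.00 Y-5.29 E2.4253

At z = 1.2 mm: the r=9 cylinder contributes a regular 12-gon of circumradius 9; the cylinder at (-2.5, 3.5): section is a regular 12-gon, circumradius r=10; the 25.5×29.5 cube at (-3.5, 4.5) contributes its full rectangle; After the difference (first − rest): starting from the r=9 cylinder, the r=10 cylinder at (-2.5, 3.5) partially overlaps it — only the 190.25 mm² overlap (of its 300.00 mm²) is removed, clipping the outline; the 25.5×29.5 cube at (-3.5, 4.5) partially overlaps it — only the 0.22 mm² overlap (of its 752.25 mm²) is removed, clipping the outline — 1 connected region. The outline is a single polygon with 12 vertices. Extrusion per mm of travel: 0.4 × 0.3 / (π × 0.875²) = 0.049890. Accumulating E over each segment gives final E = 2.4253.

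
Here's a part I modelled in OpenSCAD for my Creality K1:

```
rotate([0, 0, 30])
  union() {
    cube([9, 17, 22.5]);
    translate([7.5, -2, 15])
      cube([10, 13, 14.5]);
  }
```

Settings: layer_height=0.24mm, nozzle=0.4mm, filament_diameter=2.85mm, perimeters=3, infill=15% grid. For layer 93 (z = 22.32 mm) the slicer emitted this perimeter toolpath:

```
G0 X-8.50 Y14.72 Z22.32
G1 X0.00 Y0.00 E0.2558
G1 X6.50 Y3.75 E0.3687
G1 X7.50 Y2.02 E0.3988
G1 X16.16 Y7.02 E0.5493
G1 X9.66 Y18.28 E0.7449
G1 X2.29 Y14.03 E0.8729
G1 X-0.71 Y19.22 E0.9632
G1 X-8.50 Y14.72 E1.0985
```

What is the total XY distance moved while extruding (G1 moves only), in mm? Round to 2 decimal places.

73.00 mm

Sum the Euclidean lengths of each G1 segment: total = 73.00 mm.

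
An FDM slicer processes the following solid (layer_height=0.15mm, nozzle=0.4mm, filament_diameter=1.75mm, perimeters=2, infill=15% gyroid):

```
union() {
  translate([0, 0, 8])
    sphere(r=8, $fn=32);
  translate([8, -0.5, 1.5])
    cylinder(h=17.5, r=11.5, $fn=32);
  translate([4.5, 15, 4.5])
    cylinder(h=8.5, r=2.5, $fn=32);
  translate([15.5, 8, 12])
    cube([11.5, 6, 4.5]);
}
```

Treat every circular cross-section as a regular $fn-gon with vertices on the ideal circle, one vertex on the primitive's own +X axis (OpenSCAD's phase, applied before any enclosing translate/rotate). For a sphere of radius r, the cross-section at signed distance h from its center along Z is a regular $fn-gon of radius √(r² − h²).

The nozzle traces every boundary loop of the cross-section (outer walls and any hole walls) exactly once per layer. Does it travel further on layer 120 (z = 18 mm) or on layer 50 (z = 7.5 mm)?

layer 50 (z = 7.5 mm)

Layer 120 (z = 18): the sphere does not reach this height (|z−center|=10.000 > r=8); the r=11.5 cylinder at (8, -0.5) gives a regular 32-gon of circumradius 11.5 (constant along its height) (perimeter = 2·32·11.500·sin(180°/32) = 72.14 mm); the cylinder at (4.5, 15) is not intersected at this z (z outside [4.5, 13]); the cube at (15.5, 8) is not intersected at this z (z outside [12, 16.5]); Combining (union): only the r=11.5 cylinder at (8, -0.5) is present, so the union is just that shape — boundary = 72.14 mm. So its perimeter = 72.14 mm. Layer 50 (z = 7.5): the sphere: section is a regular 32-gon, circumradius = √(r²−h²) = √(8²−0.5²) = 7.984 (perimeter = 2·32·7.984·sin(180°/32) = 50.09 mm); the r=11.5 cylinder at (8, -0.5) gives a regular 32-gon of circumradius 11.5 (constant along its height) (perimeter = 2·32·11.500·sin(180°/32) = 72.14 mm); the r=2.5 cylinder at (4.5, 15) gives a regular 32-gon of circumradius 2.5 (constant along its height) (perimeter = 2·32·2.500·sin(180°/32) = 15.68 mm); the cube at (15.5, 8) is not intersected at this z (z outside [12, 16.5]); Taking the union: the regions partially overlap (shared area 138.41 mm²), so the edge portions inside another operand are dropped and the merged outline is re-measured after clipping — boundary = 94.79 mm. So its perimeter = 94.79 mm. Layer 50 is larger (94.79 vs 72.14 mm).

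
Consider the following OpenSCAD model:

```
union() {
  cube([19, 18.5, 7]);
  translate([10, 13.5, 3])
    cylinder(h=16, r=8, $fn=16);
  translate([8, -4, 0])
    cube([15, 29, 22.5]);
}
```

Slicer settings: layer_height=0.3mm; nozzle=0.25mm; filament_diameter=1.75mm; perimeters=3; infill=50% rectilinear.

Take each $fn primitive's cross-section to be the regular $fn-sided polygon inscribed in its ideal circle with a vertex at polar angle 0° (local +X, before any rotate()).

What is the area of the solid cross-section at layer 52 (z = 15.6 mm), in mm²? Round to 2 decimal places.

501.76 mm²

At z = 15.6 mm: the cube is not intersected at this z (z outside [0, 7]); the r=8 cylinder at (10, 13.5) contributes a regular 16-gon of circumradius 8 (area = (16/2)·8.000²·sin(360°/16) = 195.93 mm²); the cube at (8, -4) is present — its section is the full 15×29 rectangle (area 435.00 mm²); Combining (union): the regions partially overlap — summed areas 630.93 mm² minus the doubly-counted overlap 129.17 mm² gives 501.76 mm² — area = 501.76 mm². Overall, the cross-section is a single solid region. Net area = 501.76 mm².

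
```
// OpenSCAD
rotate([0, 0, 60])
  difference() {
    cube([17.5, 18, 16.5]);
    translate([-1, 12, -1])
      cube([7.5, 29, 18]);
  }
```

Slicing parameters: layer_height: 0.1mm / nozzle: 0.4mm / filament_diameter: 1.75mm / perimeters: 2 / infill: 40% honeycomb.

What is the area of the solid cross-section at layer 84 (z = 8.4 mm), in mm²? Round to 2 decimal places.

276.00 mm²

At z = 8.4 mm: the 17.5×18 cube contributes its full rectangle (area 315.00 mm²); the cube at (-1, 12) is present — its section is the full 7.5×29 rectangle (area 217.50 mm²); Subtracting the remaining from the first: starting from the 17.5×18 cube (315.00 mm²), the 7.5×29 cube at (-1, 12) partially overlaps it — only the 39.00 mm² overlap (of its 217.50 mm²) is removed, clipping the outline — area = 276.00 mm²; (rotated 60° about Z; rotation is an isometry so areas/perimeters/island counts are preserved). Overall, the cross-section is a single solid region. Net area = 276.00 mm².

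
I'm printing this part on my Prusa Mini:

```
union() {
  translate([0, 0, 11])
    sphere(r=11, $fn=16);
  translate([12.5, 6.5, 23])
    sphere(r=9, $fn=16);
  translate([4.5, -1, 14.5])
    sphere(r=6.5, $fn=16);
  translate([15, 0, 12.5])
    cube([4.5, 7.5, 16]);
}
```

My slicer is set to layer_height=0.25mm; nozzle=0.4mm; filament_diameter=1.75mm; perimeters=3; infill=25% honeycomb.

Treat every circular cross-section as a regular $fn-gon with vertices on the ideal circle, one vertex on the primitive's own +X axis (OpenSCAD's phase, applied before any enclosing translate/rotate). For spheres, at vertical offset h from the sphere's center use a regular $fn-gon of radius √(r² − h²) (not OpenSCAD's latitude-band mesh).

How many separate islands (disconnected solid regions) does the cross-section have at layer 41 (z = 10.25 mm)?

At z = 10.25 mm: the r=11 sphere slices to a regular 16-gon of circumradius 10.974 (√(r²−h²) with h=0.75 from center); the sphere at (12.5, 6.5) is not intersected at this z (|z−center|=12.750 > r=9); the r=6.5 sphere at (4.5, -1) contributes a regular 16-gon of circumradius √(6.5²−4.25²) = 4.918; the cube at (15, 0) is not intersected at this z (z outside [12.5, 28.5]); Taking the union: the r=6.5 sphere at (4.5, -1) lies entirely inside the r=11 sphere, so the union is just the r=11 sphere — 1 connected region. Overall, the cross-section is a single solid region. Island count = 1.

1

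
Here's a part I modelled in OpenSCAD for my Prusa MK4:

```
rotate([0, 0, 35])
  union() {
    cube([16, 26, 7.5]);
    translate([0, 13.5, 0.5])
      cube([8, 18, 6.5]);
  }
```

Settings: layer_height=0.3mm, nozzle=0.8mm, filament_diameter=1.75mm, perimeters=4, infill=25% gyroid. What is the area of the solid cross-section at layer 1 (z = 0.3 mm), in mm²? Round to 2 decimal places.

416.00 mm²

At z = 0.3 mm: the cube is present — its section is the full 16×26 rectangle (area 416.00 mm²); the cube at (0, 13.5) does not reach this height (z outside [0.5, 7]); Taking the union: only the 16×26 cube is present, so the union is just that shape — area = 416.00 mm²; (rotated 35° about Z; rotation is an isometry so areas/perimeters/island counts are preserved). Overall, the cross-section is a single solid region. Net area = 416.00 mm².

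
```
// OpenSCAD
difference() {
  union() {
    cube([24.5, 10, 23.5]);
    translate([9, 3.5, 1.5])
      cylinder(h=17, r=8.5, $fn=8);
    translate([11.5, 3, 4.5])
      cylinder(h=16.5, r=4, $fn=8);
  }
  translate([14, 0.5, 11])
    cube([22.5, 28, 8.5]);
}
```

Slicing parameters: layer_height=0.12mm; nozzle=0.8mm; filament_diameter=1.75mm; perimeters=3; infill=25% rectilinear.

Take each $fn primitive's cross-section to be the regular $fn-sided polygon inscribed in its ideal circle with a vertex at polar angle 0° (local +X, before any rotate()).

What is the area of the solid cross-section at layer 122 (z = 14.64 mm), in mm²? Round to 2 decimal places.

At z = 14.64 mm: the cube is present — its section is the full 24.5×10 rectangle (area 245.00 mm²); the r=8.5 cylinder at (9, 3.5) contributes a regular 8-gon of circumradius 8.5 (area = (8/2)·8.500²·sin(360°/8) = 204.35 mm²); the r=4 cylinder at (11.5, 3) contributes a regular 8-gon of circumradius 4 (area = (8/2)·4.000²·sin(360°/8) = 45.25 mm²); Taking the union: the regions partially overlap — summed areas 494.61 mm² minus the doubly-counted overlap 192.20 mm² gives 302.41 mm² — area = 302.41 mm²; the 22.5×28 cube at (14, 0.5) contributes its full rectangle (area 630.00 mm²); After the difference (first − rest): starting from the result so far (302.41 mm²), the 22.5×28 cube at (14, 0.5) partially overlaps it — only the 99.75 mm² overlap (of its 630.00 mm²) is removed, clipping the outline — area = 202.66 mm². Overall, the cross-section is a single solid region. Net area = 202.66 mm².

202.66 mm²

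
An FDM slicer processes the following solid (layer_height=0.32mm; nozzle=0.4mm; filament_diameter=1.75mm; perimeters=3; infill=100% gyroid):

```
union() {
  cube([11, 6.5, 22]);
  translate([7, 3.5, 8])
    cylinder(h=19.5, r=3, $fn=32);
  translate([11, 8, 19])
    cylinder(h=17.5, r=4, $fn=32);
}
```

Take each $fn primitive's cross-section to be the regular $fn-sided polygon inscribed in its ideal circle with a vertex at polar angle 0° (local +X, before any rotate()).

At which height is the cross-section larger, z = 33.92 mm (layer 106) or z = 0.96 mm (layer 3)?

Layer 106 (z = 33.92): the cube is absent (z outside [0, 22]); the cylinder at (7, 3.5) does not reach this height (z outside [8, 27.5]); the r=4 cylinder at (11, 8) contributes a regular 32-gon of circumradius 4 (area = (32/2)·4.000²·sin(360°/32) = 49.94 mm²); Combining (union): only the r=4 cylinder at (11, 8) is present, so the union is just that shape — area = 49.94 mm². So its area = 49.94 mm². Layer 3 (z = 0.96): the 11×6.5 cube contributes its full rectangle (area 71.50 mm²); the cylinder at (7, 3.5) does not reach this height (z outside [8, 27.5]); the cylinder at (11, 8) does not reach this height (z outside [19, 36.5]); Combining (union): only the 11×6.5 cube is present, so the union is just that shape — area = 71.50 mm². So its area = 71.50 mm². Layer 3 is larger (71.50 vs 49.94 mm²).

layer 3 (z = 0.96 mm)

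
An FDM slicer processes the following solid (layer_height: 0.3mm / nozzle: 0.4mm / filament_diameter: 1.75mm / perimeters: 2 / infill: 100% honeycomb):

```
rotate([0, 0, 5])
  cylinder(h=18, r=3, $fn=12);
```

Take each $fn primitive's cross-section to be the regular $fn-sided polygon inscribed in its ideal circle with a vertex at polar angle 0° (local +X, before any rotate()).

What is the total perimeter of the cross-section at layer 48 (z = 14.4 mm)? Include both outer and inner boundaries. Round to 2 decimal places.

18.63 mm

At z = 14.4 mm: the cylinder: section is a regular 12-gon, circumradius r=3 (perimeter = 2·12·3.000·sin(180°/12) = 18.63 mm); (whole slice rotated 5° about Z — lengths, areas and connectivity unchanged). Overall, the cross-section is a single solid region. Total boundary length (outer) = 18.63 mm.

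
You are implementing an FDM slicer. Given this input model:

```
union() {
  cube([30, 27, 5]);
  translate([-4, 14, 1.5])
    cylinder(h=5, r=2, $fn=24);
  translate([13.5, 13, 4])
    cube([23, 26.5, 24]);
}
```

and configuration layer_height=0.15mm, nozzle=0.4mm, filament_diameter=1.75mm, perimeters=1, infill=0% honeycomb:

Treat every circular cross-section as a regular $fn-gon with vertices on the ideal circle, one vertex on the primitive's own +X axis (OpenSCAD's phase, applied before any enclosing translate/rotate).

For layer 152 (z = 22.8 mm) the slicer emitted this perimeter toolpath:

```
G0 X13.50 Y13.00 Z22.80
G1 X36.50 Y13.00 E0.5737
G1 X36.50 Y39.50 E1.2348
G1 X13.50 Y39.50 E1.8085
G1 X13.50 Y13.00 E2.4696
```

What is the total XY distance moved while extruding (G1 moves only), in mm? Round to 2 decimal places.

99.00 mm

Sum the Euclidean lengths of each G1 segment: total = 99.00 mm.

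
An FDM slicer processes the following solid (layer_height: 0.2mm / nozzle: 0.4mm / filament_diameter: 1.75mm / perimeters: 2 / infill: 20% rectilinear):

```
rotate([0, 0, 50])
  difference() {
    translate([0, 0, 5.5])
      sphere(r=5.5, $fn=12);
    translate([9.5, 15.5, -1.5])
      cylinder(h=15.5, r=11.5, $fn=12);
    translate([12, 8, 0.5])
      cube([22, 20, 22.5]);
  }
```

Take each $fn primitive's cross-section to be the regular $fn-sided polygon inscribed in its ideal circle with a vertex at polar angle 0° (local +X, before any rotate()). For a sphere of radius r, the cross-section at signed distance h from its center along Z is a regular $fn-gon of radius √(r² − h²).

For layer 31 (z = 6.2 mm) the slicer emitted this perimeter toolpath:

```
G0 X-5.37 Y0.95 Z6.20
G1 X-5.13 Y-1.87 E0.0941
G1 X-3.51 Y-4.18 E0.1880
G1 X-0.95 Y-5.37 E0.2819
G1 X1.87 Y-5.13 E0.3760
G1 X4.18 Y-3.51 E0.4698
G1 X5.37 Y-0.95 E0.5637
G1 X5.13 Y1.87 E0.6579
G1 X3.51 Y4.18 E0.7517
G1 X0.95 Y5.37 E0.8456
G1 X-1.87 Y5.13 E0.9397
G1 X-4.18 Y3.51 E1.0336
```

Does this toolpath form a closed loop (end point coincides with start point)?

no

Start point (G0): (-5.37, 0.95). End point (last G1): the path does not return to the start — open.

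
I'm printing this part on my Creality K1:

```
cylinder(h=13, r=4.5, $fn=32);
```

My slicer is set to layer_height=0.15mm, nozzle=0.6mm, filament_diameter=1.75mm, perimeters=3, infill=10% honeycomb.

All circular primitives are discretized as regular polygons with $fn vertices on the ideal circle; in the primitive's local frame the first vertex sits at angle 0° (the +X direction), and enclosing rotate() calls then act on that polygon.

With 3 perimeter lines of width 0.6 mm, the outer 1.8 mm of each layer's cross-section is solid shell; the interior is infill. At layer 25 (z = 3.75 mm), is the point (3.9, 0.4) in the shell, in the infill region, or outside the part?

At z = 3.75 mm: the cylinder: section is a regular 32-gon, circumradius r=4.5. Overall, the cross-section is a single solid region. The nearest boundary edge runs (4.50, 0.00)→(4.41, 0.88); distance from the point to it = 0.56 mm. The point is inside the cross-section, 0.56 mm from the nearest boundary — within the 1.8 mm shell band (3 × 0.6).

shell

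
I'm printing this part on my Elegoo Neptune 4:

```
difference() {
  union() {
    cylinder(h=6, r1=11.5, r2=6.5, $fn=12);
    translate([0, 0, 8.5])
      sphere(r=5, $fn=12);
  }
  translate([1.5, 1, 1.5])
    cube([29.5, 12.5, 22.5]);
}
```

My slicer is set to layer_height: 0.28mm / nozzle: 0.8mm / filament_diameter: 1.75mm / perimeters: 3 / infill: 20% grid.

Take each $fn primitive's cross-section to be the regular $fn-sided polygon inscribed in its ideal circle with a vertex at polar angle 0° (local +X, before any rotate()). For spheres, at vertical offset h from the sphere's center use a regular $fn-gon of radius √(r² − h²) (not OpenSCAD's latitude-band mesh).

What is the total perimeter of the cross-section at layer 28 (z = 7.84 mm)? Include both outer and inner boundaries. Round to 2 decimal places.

At z = 7.84 mm: the cone is absent (z outside [0, 6]); the r=5 sphere slices to a regular 12-gon of circumradius 4.956 (√(r²−h²) with h=0.66 from center) (perimeter = 2·12·4.956·sin(180°/12) = 30.79 mm); Merging all regions: only the r=5 sphere is present, so the union is just that shape — boundary = 30.79 mm; the cube at (1.5, 1) is present — its section is the full 29.5×12.5 rectangle (perimeter 84.00 mm); After the difference (first − rest): starting from the result so far, the 29.5×12.5 cube at (1.5, 1) partially overlaps it — only the 7.97 mm² overlap (of its 368.75 mm²) is removed, clipping the outline — boundary = 32.42 mm. Overall, the cross-section is a single solid region. Total boundary length (outer) = 32.42 mm.

32.42 mm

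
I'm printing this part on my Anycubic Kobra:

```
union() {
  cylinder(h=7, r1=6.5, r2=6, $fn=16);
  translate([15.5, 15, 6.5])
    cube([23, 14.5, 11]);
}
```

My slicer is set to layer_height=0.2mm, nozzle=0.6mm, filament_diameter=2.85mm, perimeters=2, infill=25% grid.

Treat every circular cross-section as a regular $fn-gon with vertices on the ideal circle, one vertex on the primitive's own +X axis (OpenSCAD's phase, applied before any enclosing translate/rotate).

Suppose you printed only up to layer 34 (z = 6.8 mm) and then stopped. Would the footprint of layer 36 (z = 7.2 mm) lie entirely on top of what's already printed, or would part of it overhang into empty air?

Compare the two slices. At z = 6.8: the cone contributes a regular 16-gon of circumradius 6.014 (interpolated between r1=6.5 and r2=6 at t=0.971) (area = (16/2)·6.014²·sin(360°/16) = 110.74 mm²); the cube at (15.5, 15) is present — its section is the full 23×14.5 rectangle (area 333.50 mm²); Combining (union): the 2 present regions are separate (no shared area or edge), so areas and boundary lengths simply add and each stays a separate island — area = 444.24 mm². At z = 7.2: the cone does not reach this height (z outside [0, 7]); the cube at (15.5, 15) is present — its section is the full 23×14.5 rectangle (area 333.50 mm²); Taking the union: only the 23×14.5 cube at (15.5, 15) is present, so the union is just that shape — area = 333.50 mm². Checking containment: the cross-section at z = 7.2 is a subset of the cross-section at z = 6.8.

entirely on top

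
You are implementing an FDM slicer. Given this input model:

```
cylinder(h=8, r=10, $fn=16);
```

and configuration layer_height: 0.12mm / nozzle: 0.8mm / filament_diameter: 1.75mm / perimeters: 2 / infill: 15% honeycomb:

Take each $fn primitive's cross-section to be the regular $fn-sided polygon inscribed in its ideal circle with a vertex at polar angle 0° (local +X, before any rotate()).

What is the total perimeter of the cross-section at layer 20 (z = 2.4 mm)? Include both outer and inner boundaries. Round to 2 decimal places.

At z = 2.4 mm: the cylinder: section is a regular 16-gon, circumradius r=10 (perimeter = 2·16·10.000·sin(180°/16) = 62.43 mm). Overall, the cross-section is a single solid region. Total boundary length (outer) = 62.43 mm.

62.43 mm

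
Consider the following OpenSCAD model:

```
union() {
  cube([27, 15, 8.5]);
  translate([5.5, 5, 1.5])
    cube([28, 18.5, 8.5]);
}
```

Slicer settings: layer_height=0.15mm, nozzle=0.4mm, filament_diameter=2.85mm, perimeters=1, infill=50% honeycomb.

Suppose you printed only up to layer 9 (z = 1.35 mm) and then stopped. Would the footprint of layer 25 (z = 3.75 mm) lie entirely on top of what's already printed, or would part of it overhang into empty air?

Compare the two slices. At z = 1.35: the cube is present — its section is the full 27×15 rectangle (area 405.00 mm²); the cube at (5.5, 5) does not reach this height (z outside [1.5, 10]); Taking the union: only the 27×15 cube is present, so the union is just that shape — area = 405.00 mm². At z = 3.75: the 27×15 cube contributes its full rectangle (area 405.00 mm²); the cube at (5.5, 5) (footprint 28×18.5) is included at this height (area 518.00 mm²); Merging all regions: the regions partially overlap — summed areas 923.00 mm² minus the doubly-counted overlap 215.00 mm² gives 708.00 mm² — area = 708.00 mm². Checking containment: at z = 3.75 the cross-section extends beyond the z = 1.35 cross-section by about 303.00 mm².

part overhangs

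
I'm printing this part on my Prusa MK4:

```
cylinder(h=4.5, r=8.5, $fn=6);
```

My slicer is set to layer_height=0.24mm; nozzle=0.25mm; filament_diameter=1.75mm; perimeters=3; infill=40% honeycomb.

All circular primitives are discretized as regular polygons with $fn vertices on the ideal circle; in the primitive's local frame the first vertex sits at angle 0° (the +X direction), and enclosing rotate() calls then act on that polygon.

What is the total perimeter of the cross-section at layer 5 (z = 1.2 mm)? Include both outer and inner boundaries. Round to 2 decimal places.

At z = 1.2 mm: the cylinder: section is a regular 6-gon, circumradius r=8.5 (perimeter = 2·6·8.500·sin(180°/6) = 51.00 mm). Overall, the cross-section is a single solid region. Total boundary length (outer) = 51.00 mm.

51.00 mm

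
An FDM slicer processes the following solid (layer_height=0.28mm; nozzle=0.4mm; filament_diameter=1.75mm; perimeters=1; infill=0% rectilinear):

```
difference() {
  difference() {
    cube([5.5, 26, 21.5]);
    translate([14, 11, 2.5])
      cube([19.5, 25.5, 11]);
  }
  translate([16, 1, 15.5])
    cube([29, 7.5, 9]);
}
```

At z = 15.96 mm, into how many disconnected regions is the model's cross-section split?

1

At z = 15.96 mm: the cube (footprint 5.5×26) is included at this height; the cube at (14, 11) is not intersected at this z (z outside [2.5, 13.5]); Subtracting the remaining from the first: none of the subtracted shapes is present at this height, so the 5.5×26 cube is unchanged — 1 connected region; the cube at (16, 1) is present — its section is the full 29×7.5 rectangle; Subtracting the remaining from the first: starting from that combined region, the 29×7.5 cube at (16, 1) misses the remaining region (no effect) — 1 connected region. The result has 1 disconnected region.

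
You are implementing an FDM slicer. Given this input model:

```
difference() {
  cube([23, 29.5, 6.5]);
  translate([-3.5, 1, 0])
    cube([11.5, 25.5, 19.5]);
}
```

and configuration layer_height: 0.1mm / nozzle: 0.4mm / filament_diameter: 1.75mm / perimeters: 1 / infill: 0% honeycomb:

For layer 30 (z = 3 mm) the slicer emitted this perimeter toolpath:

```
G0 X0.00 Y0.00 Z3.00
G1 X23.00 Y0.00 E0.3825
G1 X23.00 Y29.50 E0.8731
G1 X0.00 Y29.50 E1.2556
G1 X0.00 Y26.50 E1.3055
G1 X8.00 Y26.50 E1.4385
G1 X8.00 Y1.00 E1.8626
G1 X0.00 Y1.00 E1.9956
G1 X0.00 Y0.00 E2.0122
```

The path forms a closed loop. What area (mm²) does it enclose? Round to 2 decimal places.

474.50 mm²

Apply the shoelace formula to the sequence of (X, Y) vertices; enclosed area = 474.50 mm².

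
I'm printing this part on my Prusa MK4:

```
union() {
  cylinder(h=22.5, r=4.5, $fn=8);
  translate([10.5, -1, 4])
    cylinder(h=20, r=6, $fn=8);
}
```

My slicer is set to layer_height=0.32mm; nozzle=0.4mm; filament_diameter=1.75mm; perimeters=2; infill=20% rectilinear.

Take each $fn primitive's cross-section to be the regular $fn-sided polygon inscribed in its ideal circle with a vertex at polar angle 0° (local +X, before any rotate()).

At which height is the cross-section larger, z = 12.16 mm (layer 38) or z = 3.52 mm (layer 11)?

layer 38 (z = 12.16 mm)

Layer 38 (z = 12.16): the r=4.5 cylinder contributes a regular 8-gon of circumradius 4.5 (area = (8/2)·4.500²·sin(360°/8) = 57.28 mm²); the r=6 cylinder at (10.5, -1) contributes a regular 8-gon of circumradius 6 (area = (8/2)·6.000²·sin(360°/8) = 101.82 mm²); Taking the union: the 2 present regions are separate (no shared area or edge), so areas and boundary lengths simply add and each stays a separate island — area = 159.10 mm². So its area = 159.10 mm². Layer 11 (z = 3.52): the cylinder: section is a regular 8-gon, circumradius r=4.5 (area = (8/2)·4.500²·sin(360°/8) = 57.28 mm²); the cylinder at (10.5, -1) is not intersected at this z (z outside [4, 24]); Merging all regions: only the r=4.5 cylinder is present, so the union is just that shape — area = 57.28 mm². So its area = 57.28 mm². Layer 38 is larger (159.10 vs 57.28 mm²).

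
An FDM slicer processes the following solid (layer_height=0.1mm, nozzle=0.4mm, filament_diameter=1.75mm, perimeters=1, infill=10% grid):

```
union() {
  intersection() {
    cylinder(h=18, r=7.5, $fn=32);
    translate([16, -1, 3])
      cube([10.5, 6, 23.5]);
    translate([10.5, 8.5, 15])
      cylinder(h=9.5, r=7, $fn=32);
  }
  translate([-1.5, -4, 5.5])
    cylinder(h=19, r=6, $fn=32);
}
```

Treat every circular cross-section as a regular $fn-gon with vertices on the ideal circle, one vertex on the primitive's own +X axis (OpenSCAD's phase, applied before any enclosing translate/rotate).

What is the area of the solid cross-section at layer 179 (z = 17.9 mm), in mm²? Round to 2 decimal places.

At z = 17.9 mm: the cylinder: section is a regular 32-gon, circumradius r=7.5 (area = (32/2)·7.500²·sin(360°/32) = 175.58 mm²); the 10.5×6 cube at (16, -1) contributes its full rectangle (area 63.00 mm²); the r=7 cylinder at (10.5, 8.5) contributes a regular 32-gon of circumradius 7 (area = (32/2)·7.000²·sin(360°/32) = 152.95 mm²); After intersecting: the 10.5×6 cube at (16, -1) does not overlap the r=7.5 cylinder (empty); the r=7 cylinder at (10.5, 8.5) does not overlap the running intersection (empty) — nothing remains; the cylinder at (-1.5, -4): section is a regular 32-gon, circumradius r=6 (area = (32/2)·6.000²·sin(360°/32) = 112.37 mm²); Combining (union): only the r=6 cylinder at (-1.5, -4) is present, so the union is just that shape — area = 112.37 mm². Overall, the cross-section is a single solid region. Net area = 112.37 mm².

112.37 mm²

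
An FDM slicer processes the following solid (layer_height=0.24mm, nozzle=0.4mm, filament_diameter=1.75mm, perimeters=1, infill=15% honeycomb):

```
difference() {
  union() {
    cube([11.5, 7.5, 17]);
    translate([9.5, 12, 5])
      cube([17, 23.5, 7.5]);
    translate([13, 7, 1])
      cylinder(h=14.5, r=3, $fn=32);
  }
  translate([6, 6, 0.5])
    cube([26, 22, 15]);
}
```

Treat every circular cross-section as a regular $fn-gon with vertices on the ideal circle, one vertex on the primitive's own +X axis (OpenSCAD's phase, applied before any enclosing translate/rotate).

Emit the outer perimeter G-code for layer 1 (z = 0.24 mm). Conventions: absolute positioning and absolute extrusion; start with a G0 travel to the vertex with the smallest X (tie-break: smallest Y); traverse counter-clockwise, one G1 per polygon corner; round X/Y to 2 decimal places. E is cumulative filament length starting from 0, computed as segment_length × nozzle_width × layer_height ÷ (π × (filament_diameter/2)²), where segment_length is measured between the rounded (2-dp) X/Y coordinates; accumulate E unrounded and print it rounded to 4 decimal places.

At z = 0.24 mm: the 11.5×7.5 cube contributes its full rectangle; the cube at (9.5, 12) is absent (z outside [5, 12.5]); the cylinder at (13, 7) is absent (z outside [1, 15.5]); Taking the union: only the 11.5×7.5 cube is present, so the union is just that shape — 1 connected region; the cube at (6, 6) is not intersected at this z (z outside [0.5, 15.5]); Subtracting the remaining from the first: none of the subtracted shapes is present at this height, so the result so far is unchanged — 1 connected region. The outline is a single polygon with 4 vertices. Extrusion per mm of travel: 0.4 × 0.24 / (π × 0.875²) = 0.039912. Accumulating E over each segment gives final E = 1.5167.

G0 X0.00 Y0.00 Z0.24
G1 X11.50 Y0.00 E0.4590
G1 X11.50 Y7.50 E0.7583
G1 X0.00 Y7.50 E1.2173
G1 X0.00 Y0.00 E1.5167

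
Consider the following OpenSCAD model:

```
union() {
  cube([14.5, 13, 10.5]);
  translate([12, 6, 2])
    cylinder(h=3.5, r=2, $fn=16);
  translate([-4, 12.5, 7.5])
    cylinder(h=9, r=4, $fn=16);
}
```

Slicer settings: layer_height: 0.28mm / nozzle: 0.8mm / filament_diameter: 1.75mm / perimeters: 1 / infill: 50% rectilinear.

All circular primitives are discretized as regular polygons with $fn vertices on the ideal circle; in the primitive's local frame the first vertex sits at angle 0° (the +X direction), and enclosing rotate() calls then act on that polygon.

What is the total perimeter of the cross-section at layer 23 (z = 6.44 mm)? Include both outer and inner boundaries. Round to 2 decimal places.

55.00 mm

At z = 6.44 mm: the 14.5×13 cube contributes its full rectangle (perimeter 55.00 mm); the cylinder at (12, 6) is absent (z outside [2, 5.5]); the cylinder at (-4, 12.5) is absent (z outside [7.5, 16.5]); Merging all regions: only the 14.5×13 cube is present, so the union is just that shape — boundary = 55.00 mm. Overall, the cross-section is a single solid region. Total boundary length (outer) = 55.00 mm.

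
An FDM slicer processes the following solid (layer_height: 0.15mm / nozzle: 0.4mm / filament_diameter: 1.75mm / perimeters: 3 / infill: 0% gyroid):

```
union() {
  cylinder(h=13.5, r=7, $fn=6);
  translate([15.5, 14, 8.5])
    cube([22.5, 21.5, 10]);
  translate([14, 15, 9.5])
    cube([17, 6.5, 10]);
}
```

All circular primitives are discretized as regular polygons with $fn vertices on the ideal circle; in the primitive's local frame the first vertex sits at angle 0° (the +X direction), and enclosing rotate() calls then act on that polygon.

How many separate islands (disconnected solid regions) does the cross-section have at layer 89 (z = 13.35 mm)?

2

At z = 13.35 mm: the r=7 cylinder gives a regular 6-gon of circumradius 7 (constant along its height); the 22.5×21.5 cube at (15.5, 14) contributes its full rectangle; the cube at (14, 15) is present — its section is the full 17×6.5 rectangle; Combining (union): the regions partially overlap (shared area 100.75 mm²), so overlapping operands fuse into one piece — 2 connected regions. Overall, the cross-section has 2 separate islands. Island count = 2.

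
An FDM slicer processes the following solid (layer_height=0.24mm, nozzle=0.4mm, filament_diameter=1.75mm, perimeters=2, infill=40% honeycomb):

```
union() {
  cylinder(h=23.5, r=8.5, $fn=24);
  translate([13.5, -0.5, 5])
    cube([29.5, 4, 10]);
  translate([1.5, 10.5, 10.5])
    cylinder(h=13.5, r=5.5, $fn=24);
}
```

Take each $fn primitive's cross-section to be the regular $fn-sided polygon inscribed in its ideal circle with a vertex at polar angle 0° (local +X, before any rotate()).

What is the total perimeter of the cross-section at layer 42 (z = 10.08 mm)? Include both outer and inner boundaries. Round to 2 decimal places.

120.25 mm

At z = 10.08 mm: the r=8.5 cylinder contributes a regular 24-gon of circumradius 8.5 (perimeter = 2·24·8.500·sin(180°/24) = 53.25 mm); the cube at (13.5, -0.5) is present — its section is the full 29.5×4 rectangle (perimeter 67.00 mm); the cylinder at (1.5, 10.5) is absent (z outside [10.5, 24]); Combining (union): the 2 present regions are separate (no shared area or edge), so areas and boundary lengths simply add and each stays a separate island — boundary = 120.25 mm. Overall, the cross-section has 2 separate islands. Total boundary length (outer) = 120.25 mm.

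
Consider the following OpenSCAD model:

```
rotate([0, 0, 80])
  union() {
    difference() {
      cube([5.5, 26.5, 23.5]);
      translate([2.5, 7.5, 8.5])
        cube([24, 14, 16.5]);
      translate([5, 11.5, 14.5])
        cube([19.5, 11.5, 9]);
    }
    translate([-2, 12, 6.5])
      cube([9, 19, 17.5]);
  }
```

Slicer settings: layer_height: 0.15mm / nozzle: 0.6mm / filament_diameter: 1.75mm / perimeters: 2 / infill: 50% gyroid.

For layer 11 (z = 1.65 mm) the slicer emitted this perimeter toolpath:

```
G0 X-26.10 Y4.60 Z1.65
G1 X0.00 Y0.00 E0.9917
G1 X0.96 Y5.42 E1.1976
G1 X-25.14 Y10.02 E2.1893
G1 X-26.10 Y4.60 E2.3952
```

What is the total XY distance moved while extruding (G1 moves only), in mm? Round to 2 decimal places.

Sum the Euclidean lengths of each G1 segment: total = 64.01 mm.

64.01 mm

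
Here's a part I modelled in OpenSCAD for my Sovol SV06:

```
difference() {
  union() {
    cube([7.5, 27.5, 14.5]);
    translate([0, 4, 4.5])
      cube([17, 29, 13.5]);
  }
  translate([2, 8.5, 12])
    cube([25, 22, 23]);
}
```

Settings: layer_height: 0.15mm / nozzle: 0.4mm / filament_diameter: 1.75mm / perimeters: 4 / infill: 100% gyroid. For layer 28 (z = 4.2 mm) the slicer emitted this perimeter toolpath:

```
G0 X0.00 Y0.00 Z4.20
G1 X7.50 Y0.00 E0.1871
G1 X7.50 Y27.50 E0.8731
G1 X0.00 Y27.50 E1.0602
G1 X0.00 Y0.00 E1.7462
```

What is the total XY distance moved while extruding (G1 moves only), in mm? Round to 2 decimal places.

70.00 mm

Sum the Euclidean lengths of each G1 segment: total = 70.00 mm.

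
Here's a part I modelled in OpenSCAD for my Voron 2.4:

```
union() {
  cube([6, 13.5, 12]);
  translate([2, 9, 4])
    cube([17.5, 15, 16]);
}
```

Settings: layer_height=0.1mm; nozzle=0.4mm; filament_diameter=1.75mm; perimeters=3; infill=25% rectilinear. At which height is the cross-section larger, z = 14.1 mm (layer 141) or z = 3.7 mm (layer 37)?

layer 141 (z = 14.1 mm)

Layer 141 (z = 14.1): the cube does not reach this height (z outside [0, 12]); the 17.5×15 cube at (2, 9) contributes its full rectangle (area 262.50 mm²); Taking the union: only the 17.5×15 cube at (2, 9) is present, so the union is just that shape — area = 262.50 mm². So its area = 262.50 mm². Layer 37 (z = 3.7): the cube (footprint 6×13.5) is included at this height (area 81.00 mm²); the cube at (2, 9) is not intersected at this z (z outside [4, 20]); Taking the union: only the 6×13.5 cube is present, so the union is just that shape — area = 81.00 mm². So its area = 81.00 mm². Layer 141 is larger (262.50 vs 81.00 mm²).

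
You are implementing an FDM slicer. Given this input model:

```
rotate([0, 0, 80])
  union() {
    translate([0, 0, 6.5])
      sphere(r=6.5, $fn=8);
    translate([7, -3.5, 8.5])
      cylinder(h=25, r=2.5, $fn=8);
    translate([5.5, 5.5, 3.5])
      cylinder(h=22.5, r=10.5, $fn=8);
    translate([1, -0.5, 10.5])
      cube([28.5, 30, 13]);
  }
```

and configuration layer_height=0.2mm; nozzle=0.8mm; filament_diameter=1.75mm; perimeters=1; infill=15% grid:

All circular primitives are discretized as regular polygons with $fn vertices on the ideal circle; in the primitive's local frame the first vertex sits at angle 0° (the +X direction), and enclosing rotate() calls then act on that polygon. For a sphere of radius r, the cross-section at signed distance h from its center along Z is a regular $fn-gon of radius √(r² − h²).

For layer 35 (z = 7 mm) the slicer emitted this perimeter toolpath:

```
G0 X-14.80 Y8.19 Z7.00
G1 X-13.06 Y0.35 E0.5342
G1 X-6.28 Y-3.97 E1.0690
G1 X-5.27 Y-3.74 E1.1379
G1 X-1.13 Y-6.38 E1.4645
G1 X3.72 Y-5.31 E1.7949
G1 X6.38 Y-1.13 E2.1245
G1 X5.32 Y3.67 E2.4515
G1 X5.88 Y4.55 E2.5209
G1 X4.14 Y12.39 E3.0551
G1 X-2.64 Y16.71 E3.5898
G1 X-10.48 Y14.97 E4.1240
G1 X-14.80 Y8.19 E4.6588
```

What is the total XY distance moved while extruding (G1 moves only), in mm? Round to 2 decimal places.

Sum the Euclidean lengths of each G1 segment: total = 70.04 mm.

70.04 mm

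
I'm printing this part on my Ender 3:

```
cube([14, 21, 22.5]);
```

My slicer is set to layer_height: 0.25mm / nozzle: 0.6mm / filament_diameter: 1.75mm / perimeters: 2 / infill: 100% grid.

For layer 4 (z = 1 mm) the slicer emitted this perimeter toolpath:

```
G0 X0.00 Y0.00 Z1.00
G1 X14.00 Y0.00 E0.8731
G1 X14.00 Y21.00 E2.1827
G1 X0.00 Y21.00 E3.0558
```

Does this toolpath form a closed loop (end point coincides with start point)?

Start point (G0): (0.00, 0.00). End point (last G1): the path does not return to the start — open.

no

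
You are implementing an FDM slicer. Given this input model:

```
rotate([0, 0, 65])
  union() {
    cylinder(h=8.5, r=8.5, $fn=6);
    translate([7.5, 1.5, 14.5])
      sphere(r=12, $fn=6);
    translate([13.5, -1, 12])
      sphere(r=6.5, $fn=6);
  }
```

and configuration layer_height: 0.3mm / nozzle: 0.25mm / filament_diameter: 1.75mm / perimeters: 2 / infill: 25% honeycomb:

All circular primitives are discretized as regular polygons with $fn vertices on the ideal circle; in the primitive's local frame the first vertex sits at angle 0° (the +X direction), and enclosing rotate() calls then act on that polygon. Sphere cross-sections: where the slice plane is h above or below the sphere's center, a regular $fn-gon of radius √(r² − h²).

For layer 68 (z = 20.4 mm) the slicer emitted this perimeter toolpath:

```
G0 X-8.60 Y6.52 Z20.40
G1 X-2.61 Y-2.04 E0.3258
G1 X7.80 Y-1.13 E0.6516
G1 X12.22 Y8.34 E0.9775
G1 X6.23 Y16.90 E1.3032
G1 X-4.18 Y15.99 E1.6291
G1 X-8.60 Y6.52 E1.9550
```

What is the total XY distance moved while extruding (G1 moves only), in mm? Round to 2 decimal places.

Sum the Euclidean lengths of each G1 segment: total = 62.70 mm.

62.70 mm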